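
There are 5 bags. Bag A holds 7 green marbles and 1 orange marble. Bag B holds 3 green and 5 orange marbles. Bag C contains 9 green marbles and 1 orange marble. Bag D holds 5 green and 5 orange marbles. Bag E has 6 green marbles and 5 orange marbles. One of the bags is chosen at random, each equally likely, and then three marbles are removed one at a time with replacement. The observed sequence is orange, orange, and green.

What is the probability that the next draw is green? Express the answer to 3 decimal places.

The likelihood of the observed sequence under each hypothesis: P(data | bag A) = (1/8)(1/8)(7/8) = 0.013672; P(data | bag B) = (5/8)(5/8)(3/8) = 0.14648; P(data | bag C) = (1/10)(1/10)(9/10) = 0.009; P(data | bag D) = (5/10)(5/10)(5/10) = 0.125; P(data | bag E) = (5/11)(5/11)(6/11) = 0.1127.
The prior-weighted likelihoods are 1/5 · 0.013672 = 0.0027344, 1/5 · 0.14648 = 0.029297, 1/5 · 0.009 = 0.0018, 1/5 · 0.125 = 0.025, 1/5 · 0.1127 = 0.022539; these sum to 0.081371.
Dividing through by the total gives posterior P(bag A | data) = 0.033604, P(bag B | data) = 0.36004, P(bag C | data) = 0.022121, P(bag D | data) = 0.30724, P(bag E | data) = 0.277.
So P(green next | data) = Σ P(green next | H) P(H | data) = (7/8)(0.033604) + (3/8)(0.36004) + (9/10)(0.022121) + (1/2)(0.30724) + (6/11)(0.277) = 0.48904.

0.489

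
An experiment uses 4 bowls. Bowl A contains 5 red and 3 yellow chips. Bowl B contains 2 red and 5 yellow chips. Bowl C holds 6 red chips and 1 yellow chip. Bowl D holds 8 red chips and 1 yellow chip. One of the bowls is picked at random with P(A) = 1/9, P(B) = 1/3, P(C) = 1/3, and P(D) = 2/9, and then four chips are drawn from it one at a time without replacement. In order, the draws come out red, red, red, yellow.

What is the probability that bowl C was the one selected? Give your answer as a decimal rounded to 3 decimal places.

0.565

The likelihood of the observed sequence under each hypothesis: P(data | bowl A) = (5/8)(4/7)(3/6)(3/5) = 0.10714; P(data | bowl B) = (2/7)(1/6)(0/5) = 0; P(data | bowl C) = (6/7)(5/6)(4/5)(1/4) = 0.14286; P(data | bowl D) = (8/9)(7/8)(6/7)(1/6) = 0.11111.
Weighting by the prior gives 1/9 · 0.10714 = 0.011905, 1/3 · 0 = 0, 1/3 · 0.14286 = 0.047619, 2/9 · 0.11111 = 0.024691; summing to 0.084215.
Hence P(bowl C | data) = (0.047619) / (0.084215) = 0.56545.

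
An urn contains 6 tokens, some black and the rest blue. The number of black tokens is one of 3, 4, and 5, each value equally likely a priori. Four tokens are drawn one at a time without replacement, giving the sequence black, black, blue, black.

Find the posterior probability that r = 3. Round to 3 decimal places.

Compute the likelihood of the observed sequence for each case: P(data | r = 3) = (3/6)(2/5)(3/4)(1/3) = 1/20; P(data | r = 4) = (4/6)(3/5)(2/4)(2/3) = 2/15; P(data | r = 5) = (5/6)(4/5)(1/4)(3/3) = 1/6.
Multiplying each by its prior: 1/3 · 1/20 = 1/60, 1/3 · 2/15 = 2/45, 1/3 · 1/6 = 1/18; with total 7/60.
Hence P(r = 3 | data) = (1/60) / (7/60) = 1/7.

0.143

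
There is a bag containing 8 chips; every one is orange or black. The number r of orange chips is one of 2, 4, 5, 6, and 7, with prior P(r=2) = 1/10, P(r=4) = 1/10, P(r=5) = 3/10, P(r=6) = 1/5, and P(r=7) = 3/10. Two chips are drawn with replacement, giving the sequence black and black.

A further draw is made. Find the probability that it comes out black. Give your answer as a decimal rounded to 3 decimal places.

The likelihood of the observed sequence under each hypothesis: P(data | r = 2) = (6/8)(6/8) = 9/16; P(data | r = 4) = (4/8)(4/8) = 1/4; P(data | r = 5) = (3/8)(3/8) = 9/64; P(data | r = 6) = (2/8)(2/8) = 1/16; P(data | r = 7) = (1/8)(1/8) = 1/64.
The prior-weighted likelihoods are 1/10 · 9/16 = 9/160, 1/10 · 1/4 = 1/40, 3/10 · 9/64 = 27/640, 1/5 · 1/16 = 1/80, 3/10 · 1/64 = 3/640; summing to 9/64.
The posterior is then P(r = 2 | data) = 2/5, P(r = 4 | data) = 8/45, P(r = 5 | data) = 3/10, P(r = 6 | data) = 4/45, P(r = 7 | data) = 1/30.
Averaging over the posterior, P(black next | data) = (3/4)(2/5) + (1/2)(8/45) + (3/8)(3/10) + (1/4)(4/45) + (1/8)(1/30) = 19/36.

0.528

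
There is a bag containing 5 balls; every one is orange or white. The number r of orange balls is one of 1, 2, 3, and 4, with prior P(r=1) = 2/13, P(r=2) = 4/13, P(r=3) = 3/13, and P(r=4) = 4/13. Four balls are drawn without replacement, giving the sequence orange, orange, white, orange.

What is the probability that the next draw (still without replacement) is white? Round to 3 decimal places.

For each hypothesis, P(data | H) works out to: P(data | r = 1) = (1/5)(0/4) = 0; P(data | r = 2) = (2/5)(1/4)(3/3)(0/2) = 0; P(data | r = 3) = (3/5)(2/4)(2/3)(1/2) = 1/10; P(data | r = 4) = (4/5)(3/4)(1/3)(2/2) = 1/5.
The prior-weighted likelihoods are 2/13 · 0 = 0, 4/13 · 0 = 0, 3/13 · 1/10 = 3/130, 4/13 · 1/5 = 4/65; with total 11/130.
The posterior is then P(r = 1 | data) = 0, P(r = 2 | data) = 0, P(r = 3 | data) = 3/11, P(r = 4 | data) = 8/11.
The predictive probability is P(white next | data) = (1)(3/11) + (0)(8/11) = 3/11.

0.273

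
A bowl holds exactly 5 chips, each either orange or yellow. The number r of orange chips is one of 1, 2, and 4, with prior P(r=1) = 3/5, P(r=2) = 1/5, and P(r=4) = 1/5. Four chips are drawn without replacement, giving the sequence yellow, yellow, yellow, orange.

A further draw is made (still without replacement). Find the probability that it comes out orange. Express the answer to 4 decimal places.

0.1429

For each hypothesis, P(data | H) works out to: P(data | r = 1) = (4/5)(3/4)(2/3)(1/2) = 1/5; P(data | r = 2) = (3/5)(2/4)(1/3)(2/2) = 1/10; P(data | r = 4) = (1/5)(0/4) = 0.
Weighting by the prior gives 3/5 · 1/5 = 3/25, 1/5 · 1/10 = 1/50, 1/5 · 0 = 0; with total 7/50.
Normalising, the posterior is P(r = 1 | data) = 6/7, P(r = 2 | data) = 1/7, P(r = 4 | data) = 0.
The predictive probability is P(orange next | data) = (0)(6/7) + (1)(1/7) = 1/7.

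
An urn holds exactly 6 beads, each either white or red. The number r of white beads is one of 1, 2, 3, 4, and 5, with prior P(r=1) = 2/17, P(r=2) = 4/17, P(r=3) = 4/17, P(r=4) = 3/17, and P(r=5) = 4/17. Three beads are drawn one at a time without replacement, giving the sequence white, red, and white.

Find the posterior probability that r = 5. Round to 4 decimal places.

The likelihood of the observed sequence under each hypothesis: P(data | r = 1) = (1/6)(5/5)(0/4) = 0; P(data | r = 2) = (2/6)(4/5)(1/4) = 1/15; P(data | r = 3) = (3/6)(3/5)(2/4) = 3/20; P(data | r = 4) = (4/6)(2/5)(3/4) = 1/5; P(data | r = 5) = (5/6)(1/5)(4/4) = 1/6.
The prior-weighted likelihoods are 2/17 · 0 = 0, 4/17 · 1/15 = 4/255, 4/17 · 3/20 = 3/85, 3/17 · 1/5 = 3/85, 4/17 · 1/6 = 2/51; summing to 32/255.
Therefore the posterior P(r = 5 | data) = (2/51) / (32/255) = 5/16.

0.3125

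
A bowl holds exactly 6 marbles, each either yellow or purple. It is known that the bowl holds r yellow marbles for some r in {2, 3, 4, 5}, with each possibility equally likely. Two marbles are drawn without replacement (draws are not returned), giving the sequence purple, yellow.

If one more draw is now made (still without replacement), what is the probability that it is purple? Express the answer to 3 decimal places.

0.417

Compute the likelihood of the observed sequence for each case: P(data | r = 2) = (4/6)(2/5) = 4/15; P(data | r = 3) = (3/6)(3/5) = 3/10; P(data | r = 4) = (2/6)(4/5) = 4/15; P(data | r = 5) = (1/6)(5/5) = 1/6.
Weighting by the prior gives 1/4 · 4/15 = 1/15, 1/4 · 3/10 = 3/40, 1/4 · 4/15 = 1/15, 1/4 · 1/6 = 1/24; with total 1/4.
Dividing through by the total gives posterior P(r = 2 | data) = 4/15, P(r = 3 | data) = 3/10, P(r = 4 | data) = 4/15, P(r = 5 | data) = 1/6.
The predictive probability is P(purple next | data) = (3/4)(4/15) + (1/2)(3/10) + (1/4)(4/15) + (0)(1/6) = 5/12.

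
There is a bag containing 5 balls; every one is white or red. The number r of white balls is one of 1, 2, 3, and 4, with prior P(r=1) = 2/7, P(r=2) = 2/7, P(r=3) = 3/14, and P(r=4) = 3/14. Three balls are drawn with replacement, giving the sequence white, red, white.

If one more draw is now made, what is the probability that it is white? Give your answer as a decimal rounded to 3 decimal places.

0.561

Compute the likelihood of the observed sequence for each case: P(data | r = 1) = (1/5)(4/5)(1/5) = 4/125; P(data | r = 2) = (2/5)(3/5)(2/5) = 12/125; P(data | r = 3) = (3/5)(2/5)(3/5) = 18/125; P(data | r = 4) = (4/5)(1/5)(4/5) = 16/125.
Weighting by the prior gives 2/7 · 4/125 = 8/875, 2/7 · 12/125 = 24/875, 3/14 · 18/125 = 27/875, 3/14 · 16/125 = 24/875; these sum to 83/875.
Normalising, the posterior is P(r = 1 | data) = 8/83, P(r = 2 | data) = 24/83, P(r = 3 | data) = 27/83, P(r = 4 | data) = 24/83.
The predictive probability is P(white next | data) = (1/5)(8/83) + (2/5)(24/83) + (3/5)(27/83) + (4/5)(24/83) = 233/415.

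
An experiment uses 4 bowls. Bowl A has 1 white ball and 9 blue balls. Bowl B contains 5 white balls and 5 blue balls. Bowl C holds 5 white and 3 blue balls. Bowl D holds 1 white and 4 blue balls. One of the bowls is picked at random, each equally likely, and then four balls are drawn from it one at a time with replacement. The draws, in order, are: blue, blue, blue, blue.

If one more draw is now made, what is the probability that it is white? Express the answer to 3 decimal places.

0.167

The likelihood of the observed sequence under each hypothesis: P(data | bowl A) = (9/10)(9/10)(9/10)(9/10) = 0.6561; P(data | bowl B) = (5/10)(5/10)(5/10)(5/10) = 0.0625; P(data | bowl C) = (3/8)(3/8)(3/8)(3/8) = 0.019775; P(data | bowl D) = (4/5)(4/5)(4/5)(4/5) = 0.4096.
The prior-weighted likelihoods are 1/4 · 0.6561 = 0.16403, 1/4 · 0.0625 = 0.015625, 1/4 · 0.019775 = 0.0049438, 1/4 · 0.4096 = 0.1024; summing to 0.28699.
The posterior is then P(bowl A | data) = 0.57153, P(bowl B | data) = 0.054444, P(bowl C | data) = 0.017226, P(bowl D | data) = 0.3568.
The predictive probability is P(white next | data) = (1/10)(0.57153) + (1/2)(0.054444) + (5/8)(0.017226) + (1/5)(0.3568) = 0.1665.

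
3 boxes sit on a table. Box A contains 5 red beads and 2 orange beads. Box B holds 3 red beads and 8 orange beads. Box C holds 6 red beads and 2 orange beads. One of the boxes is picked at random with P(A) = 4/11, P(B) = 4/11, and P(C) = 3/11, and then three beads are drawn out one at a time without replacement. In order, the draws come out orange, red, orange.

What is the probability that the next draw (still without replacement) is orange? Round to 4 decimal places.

0.5214

Under each hypothesis, the probability of the observed sequence is: P(data | box A) = (2/7)(5/6)(1/5) = 0.047619; P(data | box B) = (8/11)(3/10)(7/9) = 0.1697; P(data | box C) = (2/8)(6/7)(1/6) = 0.035714.
The prior-weighted likelihoods are 4/11 · 0.047619 = 0.017316, 4/11 · 0.1697 = 0.061708, 3/11 · 0.035714 = 0.0097403; summing to 0.088764.
Dividing through by the total gives posterior P(box A | data) = 0.19508, P(box B | data) = 0.69519, P(box C | data) = 0.10973.
The predictive probability is P(orange next | data) = (0)(0.19508) + (3/4)(0.69519) + (0)(0.10973) = 0.52139.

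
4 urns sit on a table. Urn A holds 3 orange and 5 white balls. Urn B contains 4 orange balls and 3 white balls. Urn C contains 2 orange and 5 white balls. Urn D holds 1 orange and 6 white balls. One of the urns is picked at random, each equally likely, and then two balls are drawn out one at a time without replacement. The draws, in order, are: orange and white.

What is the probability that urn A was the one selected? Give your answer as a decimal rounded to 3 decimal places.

Compute the likelihood of the observed sequence for each case: P(data | urn A) = (3/8)(5/7) = 15/56; P(data | urn B) = (4/7)(3/6) = 2/7; P(data | urn C) = (2/7)(5/6) = 5/21; P(data | urn D) = (1/7)(6/6) = 1/7.
The prior-weighted likelihoods are 1/4 · 15/56 = 15/224, 1/4 · 2/7 = 1/14, 1/4 · 5/21 = 5/84, 1/4 · 1/7 = 1/28; summing to 157/672.
Hence P(urn A | data) = (15/224) / (157/672) = 45/157.

0.287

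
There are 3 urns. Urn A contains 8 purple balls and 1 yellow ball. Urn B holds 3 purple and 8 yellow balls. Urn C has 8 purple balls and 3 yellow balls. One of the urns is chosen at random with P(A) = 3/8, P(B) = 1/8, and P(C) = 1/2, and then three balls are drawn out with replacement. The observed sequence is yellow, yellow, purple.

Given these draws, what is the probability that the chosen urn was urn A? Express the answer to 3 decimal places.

0.084

Compute the likelihood of the observed sequence for each case: P(data | urn A) = (1/9)(1/9)(8/9) = 0.010974; P(data | urn B) = (8/11)(8/11)(3/11) = 0.14425; P(data | urn C) = (3/11)(3/11)(8/11) = 0.054095.
Multiplying each by its prior: 3/8 · 0.010974 = 0.0041152, 1/8 · 0.14425 = 0.018032, 1/2 · 0.054095 = 0.027047; with total 0.049194.
Therefore the posterior P(urn A | data) = (0.0041152) / (0.049194) = 0.083653.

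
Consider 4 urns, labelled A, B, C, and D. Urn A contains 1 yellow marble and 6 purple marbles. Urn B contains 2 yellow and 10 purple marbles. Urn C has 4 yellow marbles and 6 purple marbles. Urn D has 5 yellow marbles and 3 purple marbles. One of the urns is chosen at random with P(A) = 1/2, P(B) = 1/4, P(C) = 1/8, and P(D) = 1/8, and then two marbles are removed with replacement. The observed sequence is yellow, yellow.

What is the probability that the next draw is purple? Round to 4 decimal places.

Under each hypothesis, the probability of the observed sequence is: P(data | urn A) = (1/7)(1/7) = 0.020408; P(data | urn B) = (2/12)(2/12) = 0.027778; P(data | urn C) = (4/10)(4/10) = 0.16; P(data | urn D) = (5/8)(5/8) = 0.39062.
The prior-weighted likelihoods are 1/2 · 0.020408 = 0.010204, 1/4 · 0.027778 = 0.0069444, 1/8 · 0.16 = 0.02, 1/8 · 0.39062 = 0.048828; these sum to 0.085977.
Normalising, the posterior is P(urn A | data) = 0.11868, P(urn B | data) = 0.080771, P(urn C | data) = 0.23262, P(urn D | data) = 0.56792.
Averaging over the posterior, P(purple next | data) = (6/7)(0.11868) + (5/6)(0.080771) + (3/5)(0.23262) + (3/8)(0.56792) = 0.52158.

0.5216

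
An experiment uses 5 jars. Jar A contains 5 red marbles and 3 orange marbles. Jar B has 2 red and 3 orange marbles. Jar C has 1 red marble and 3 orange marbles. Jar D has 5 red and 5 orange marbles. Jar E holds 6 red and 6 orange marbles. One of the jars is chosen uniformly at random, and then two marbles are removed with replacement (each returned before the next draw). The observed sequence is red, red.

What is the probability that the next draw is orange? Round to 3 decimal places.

0.485

For each hypothesis, P(data | H) works out to: P(data | jar A) = (5/8)(5/8) = 0.39062; P(data | jar B) = (2/5)(2/5) = 0.16; P(data | jar C) = (1/4)(1/4) = 0.0625; P(data | jar D) = (5/10)(5/10) = 0.25; P(data | jar E) = (6/12)(6/12) = 0.25.
The prior-weighted likelihoods are 1/5 · 0.39062 = 0.078125, 1/5 · 0.16 = 0.032, 1/5 · 0.0625 = 0.0125, 1/5 · 0.25 = 0.05, 1/5 · 0.25 = 0.05; these sum to 0.22262.
Normalising, the posterior is P(jar A | data) = 0.35093, P(jar B | data) = 0.14374, P(jar C | data) = 0.056148, P(jar D | data) = 0.22459, P(jar E | data) = 0.22459.
Averaging over the posterior, P(orange next | data) = (3/8)(0.35093) + (3/5)(0.14374) + (3/4)(0.056148) + (1/2)(0.22459) + (1/2)(0.22459) = 0.48455.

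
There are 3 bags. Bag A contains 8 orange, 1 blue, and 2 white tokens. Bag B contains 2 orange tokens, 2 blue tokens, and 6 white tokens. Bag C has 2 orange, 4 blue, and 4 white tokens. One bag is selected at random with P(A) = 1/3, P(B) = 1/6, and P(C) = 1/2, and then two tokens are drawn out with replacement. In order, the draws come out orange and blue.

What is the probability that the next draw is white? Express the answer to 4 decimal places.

Compute the likelihood of the observed sequence for each case: P(data | bag A) = (8/11)(1/11) = 0.066116; P(data | bag B) = (2/10)(2/10) = 0.04; P(data | bag C) = (2/10)(4/10) = 0.08.
The prior-weighted likelihoods are 1/3 · 0.066116 = 0.022039, 1/6 · 0.04 = 0.0066667, 1/2 · 0.08 = 0.04; with total 0.068705.
The posterior is then P(bag A | data) = 0.32077, P(bag B | data) = 0.097033, P(bag C | data) = 0.5822.
Averaging over the posterior, P(white next | data) = (2/11)(0.32077) + (3/5)(0.097033) + (2/5)(0.5822) = 0.34942.

0.3494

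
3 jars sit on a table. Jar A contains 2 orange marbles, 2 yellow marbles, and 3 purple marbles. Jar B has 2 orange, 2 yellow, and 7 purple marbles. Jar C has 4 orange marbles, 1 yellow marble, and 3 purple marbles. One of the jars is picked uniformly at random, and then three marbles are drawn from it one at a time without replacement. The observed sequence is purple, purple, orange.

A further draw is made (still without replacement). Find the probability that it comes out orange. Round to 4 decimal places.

0.3174

For each hypothesis, P(data | H) works out to: P(data | jar A) = (3/7)(2/6)(2/5) = 0.057143; P(data | jar B) = (7/11)(6/10)(2/9) = 0.084848; P(data | jar C) = (3/8)(2/7)(4/6) = 0.071429.
Multiplying each by its prior: 1/3 · 0.057143 = 0.019048, 1/3 · 0.084848 = 0.028283, 1/3 · 0.071429 = 0.02381; with total 0.07114.
Normalising, the posterior is P(jar A | data) = 0.26775, P(jar B | data) = 0.39757, P(jar C | data) = 0.33469.
Averaging over the posterior, P(orange next | data) = (1/4)(0.26775) + (1/8)(0.39757) + (3/5)(0.33469) = 0.31744.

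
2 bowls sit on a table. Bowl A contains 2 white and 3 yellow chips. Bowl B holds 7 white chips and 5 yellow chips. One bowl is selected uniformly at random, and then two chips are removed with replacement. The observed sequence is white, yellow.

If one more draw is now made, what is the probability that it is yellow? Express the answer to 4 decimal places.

For each hypothesis, P(data | H) works out to: P(data | bowl A) = (2/5)(3/5) = 0.24; P(data | bowl B) = (7/12)(5/12) = 0.24306.
Weighting by the prior gives 1/2 · 0.24 = 0.12, 1/2 · 0.24306 = 0.12153; with total 0.24153.
Normalising, the posterior is P(bowl A | data) = 0.49684, P(bowl B | data) = 0.50316.
The predictive probability is P(yellow next | data) = (3/5)(0.49684) + (5/12)(0.50316) = 0.50775.

0.5078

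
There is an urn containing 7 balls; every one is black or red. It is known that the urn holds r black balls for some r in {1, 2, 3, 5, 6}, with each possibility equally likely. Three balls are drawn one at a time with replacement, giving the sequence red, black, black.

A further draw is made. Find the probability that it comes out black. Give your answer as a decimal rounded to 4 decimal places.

0.5985

The likelihood of the observed sequence under each hypothesis: P(data | r = 1) = (6/7)(1/7)(1/7) = 0.017493; P(data | r = 2) = (5/7)(2/7)(2/7) = 0.058309; P(data | r = 3) = (4/7)(3/7)(3/7) = 0.10496; P(data | r = 5) = (2/7)(5/7)(5/7) = 0.14577; P(data | r = 6) = (1/7)(6/7)(6/7) = 0.10496.
The prior-weighted likelihoods are 1/5 · 0.017493 = 0.0034985, 1/5 · 0.058309 = 0.011662, 1/5 · 0.10496 = 0.020991, 1/5 · 0.14577 = 0.029155, 1/5 · 0.10496 = 0.020991; these sum to 0.086297.
Dividing through by the total gives posterior P(r = 1 | data) = 0.040541, P(r = 2 | data) = 0.13514, P(r = 3 | data) = 0.24324, P(r = 5 | data) = 0.33784, P(r = 6 | data) = 0.24324.
So P(black next | data) = Σ P(black next | H) P(H | data) = (1/7)(0.040541) + (2/7)(0.13514) + (3/7)(0.24324) + (5/7)(0.33784) + (6/7)(0.24324) = 0.59846.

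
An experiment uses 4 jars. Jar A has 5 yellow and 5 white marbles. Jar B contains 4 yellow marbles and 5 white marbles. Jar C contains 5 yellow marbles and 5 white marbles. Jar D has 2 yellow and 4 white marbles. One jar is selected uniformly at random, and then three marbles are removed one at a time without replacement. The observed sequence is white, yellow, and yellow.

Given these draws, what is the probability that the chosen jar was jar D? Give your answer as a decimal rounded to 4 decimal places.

The likelihood of the observed sequence under each hypothesis: P(data | jar A) = (5/10)(5/9)(4/8) = 5/36; P(data | jar B) = (5/9)(4/8)(3/7) = 5/42; P(data | jar C) = (5/10)(5/9)(4/8) = 5/36; P(data | jar D) = (4/6)(2/5)(1/4) = 1/15.
Multiplying each by its prior: 1/4 · 5/36 = 5/144, 1/4 · 5/42 = 5/168, 1/4 · 5/36 = 5/144, 1/4 · 1/15 = 1/60; with total 73/630.
By Bayes' rule, P(jar D | data) = (1/60) / (73/630) = 21/146.

0.1438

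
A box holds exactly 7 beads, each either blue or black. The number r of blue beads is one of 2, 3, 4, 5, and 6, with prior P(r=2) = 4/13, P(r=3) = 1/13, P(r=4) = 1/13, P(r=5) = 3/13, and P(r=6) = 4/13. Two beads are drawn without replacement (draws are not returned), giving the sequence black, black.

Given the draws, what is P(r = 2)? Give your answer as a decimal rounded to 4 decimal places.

Under each hypothesis, the probability of the observed sequence is: P(data | r = 2) = (5/7)(4/6) = 10/21; P(data | r = 3) = (4/7)(3/6) = 2/7; P(data | r = 4) = (3/7)(2/6) = 1/7; P(data | r = 5) = (2/7)(1/6) = 1/21; P(data | r = 6) = (1/7)(0/6) = 0.
The prior-weighted likelihoods are 4/13 · 10/21 = 40/273, 1/13 · 2/7 = 2/91, 1/13 · 1/7 = 1/91, 3/13 · 1/21 = 1/91, 4/13 · 0 = 0; with total 4/21.
So P(r = 2 | data) = (40/273) / (4/21) = 10/13.

0.7692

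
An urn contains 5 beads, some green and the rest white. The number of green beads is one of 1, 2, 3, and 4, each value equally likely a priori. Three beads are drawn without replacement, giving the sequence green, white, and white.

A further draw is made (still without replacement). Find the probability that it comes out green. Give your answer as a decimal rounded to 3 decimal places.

Under each hypothesis, the probability of the observed sequence is: P(data | r = 1) = (1/5)(4/4)(3/3) = 1/5; P(data | r = 2) = (2/5)(3/4)(2/3) = 1/5; P(data | r = 3) = (3/5)(2/4)(1/3) = 1/10; P(data | r = 4) = (4/5)(1/4)(0/3) = 0.
Multiplying each by its prior: 1/4 · 1/5 = 1/20, 1/4 · 1/5 = 1/20, 1/4 · 1/10 = 1/40, 1/4 · 0 = 0; with total 1/8.
Normalising, the posterior is P(r = 1 | data) = 2/5, P(r = 2 | data) = 2/5, P(r = 3 | data) = 1/5, P(r = 4 | data) = 0.
Averaging over the posterior, P(green next | data) = (0)(2/5) + (1/2)(2/5) + (1)(1/5) = 2/5.

0.400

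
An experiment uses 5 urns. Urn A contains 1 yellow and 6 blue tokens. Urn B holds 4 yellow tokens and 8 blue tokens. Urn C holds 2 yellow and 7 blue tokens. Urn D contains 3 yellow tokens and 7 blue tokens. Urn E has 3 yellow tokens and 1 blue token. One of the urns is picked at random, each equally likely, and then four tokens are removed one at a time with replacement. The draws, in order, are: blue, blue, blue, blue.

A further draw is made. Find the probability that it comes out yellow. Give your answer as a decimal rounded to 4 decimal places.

0.2221

The likelihood of the observed sequence under each hypothesis: P(data | urn A) = (6/7)(6/7)(6/7)(6/7) = 0.53978; P(data | urn B) = (8/12)(8/12)(8/12)(8/12) = 0.19753; P(data | urn C) = (7/9)(7/9)(7/9)(7/9) = 0.36595; P(data | urn D) = (7/10)(7/10)(7/10)(7/10) = 0.2401; P(data | urn E) = (1/4)(1/4)(1/4)(1/4) = 0.0039062.
Weighting by the prior gives 1/5 · 0.53978 = 0.10796, 1/5 · 0.19753 = 0.039506, 1/5 · 0.36595 = 0.07319, 1/5 · 0.2401 = 0.04802, 1/5 · 0.0039062 = 0.00078125; with total 0.26945.
The posterior is then P(urn A | data) = 0.40065, P(urn B | data) = 0.14662, P(urn C | data) = 0.27163, P(urn D | data) = 0.17821, P(urn E | data) = 0.0028994.
The predictive probability is P(yellow next | data) = (1/7)(0.40065) + (1/3)(0.14662) + (2/9)(0.27163) + (3/10)(0.17821) + (3/4)(0.0028994) = 0.22211.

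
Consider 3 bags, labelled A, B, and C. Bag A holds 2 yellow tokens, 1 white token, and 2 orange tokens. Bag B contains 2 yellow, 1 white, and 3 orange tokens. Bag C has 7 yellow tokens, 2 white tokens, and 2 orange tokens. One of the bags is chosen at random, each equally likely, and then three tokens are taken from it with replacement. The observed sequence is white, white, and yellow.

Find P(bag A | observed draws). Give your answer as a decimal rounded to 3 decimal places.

For each hypothesis, P(data | H) works out to: P(data | bag A) = (1/5)(1/5)(2/5) = 0.016; P(data | bag B) = (1/6)(1/6)(2/6) = 0.0092593; P(data | bag C) = (2/11)(2/11)(7/11) = 0.021037.
Weighting by the prior gives 1/3 · 0.016 = 0.0053333, 1/3 · 0.0092593 = 0.0030864, 1/3 · 0.021037 = 0.0070123; with total 0.015432.
By Bayes' rule, P(bag A | data) = (0.0053333) / (0.015432) = 0.3456.

0.346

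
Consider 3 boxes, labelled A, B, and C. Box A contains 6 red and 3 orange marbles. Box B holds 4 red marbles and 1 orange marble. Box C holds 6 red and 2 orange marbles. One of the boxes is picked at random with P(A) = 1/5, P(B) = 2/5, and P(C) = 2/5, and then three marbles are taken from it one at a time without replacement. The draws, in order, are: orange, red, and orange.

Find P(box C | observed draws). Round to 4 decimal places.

For each hypothesis, P(data | H) works out to: P(data | box A) = (3/9)(6/8)(2/7) = 1/14; P(data | box B) = (1/5)(4/4)(0/3) = 0; P(data | box C) = (2/8)(6/7)(1/6) = 1/28.
The prior-weighted likelihoods are 1/5 · 1/14 = 1/70, 2/5 · 0 = 0, 2/5 · 1/28 = 1/70; with total 1/35.
By Bayes' rule, P(box C | data) = (1/70) / (1/35) = 1/2.

0.5000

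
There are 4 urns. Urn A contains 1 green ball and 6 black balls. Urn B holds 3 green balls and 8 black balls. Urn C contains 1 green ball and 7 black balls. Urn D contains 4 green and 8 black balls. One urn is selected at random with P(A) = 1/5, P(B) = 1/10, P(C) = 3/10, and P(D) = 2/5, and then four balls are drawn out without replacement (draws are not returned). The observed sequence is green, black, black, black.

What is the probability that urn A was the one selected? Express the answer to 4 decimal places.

The likelihood of the observed sequence under each hypothesis: P(data | urn A) = (1/7)(6/6)(5/5)(4/4) = 0.14286; P(data | urn B) = (3/11)(8/10)(7/9)(6/8) = 0.12727; P(data | urn C) = (1/8)(7/7)(6/6)(5/5) = 0.125; P(data | urn D) = (4/12)(8/11)(7/10)(6/9) = 0.11313.
Multiplying each by its prior: 1/5 · 0.14286 = 0.028571, 1/10 · 0.12727 = 0.012727, 3/10 · 0.125 = 0.0375, 2/5 · 0.11313 = 0.045253; these sum to 0.12405.
Therefore the posterior P(urn A | data) = (0.028571) / (0.12405) = 0.23032.

0.2303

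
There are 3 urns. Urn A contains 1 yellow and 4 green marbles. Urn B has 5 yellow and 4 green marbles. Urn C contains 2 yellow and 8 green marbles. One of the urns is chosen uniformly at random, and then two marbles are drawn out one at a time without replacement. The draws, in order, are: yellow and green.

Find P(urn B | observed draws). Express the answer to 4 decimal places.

Compute the likelihood of the observed sequence for each case: P(data | urn A) = (1/5)(4/4) = 1/5; P(data | urn B) = (5/9)(4/8) = 5/18; P(data | urn C) = (2/10)(8/9) = 8/45.
Multiplying each by its prior: 1/3 · 1/5 = 1/15, 1/3 · 5/18 = 5/54, 1/3 · 8/45 = 8/135; with total 59/270.
By Bayes' rule, P(urn B | data) = (5/54) / (59/270) = 25/59.

0.4237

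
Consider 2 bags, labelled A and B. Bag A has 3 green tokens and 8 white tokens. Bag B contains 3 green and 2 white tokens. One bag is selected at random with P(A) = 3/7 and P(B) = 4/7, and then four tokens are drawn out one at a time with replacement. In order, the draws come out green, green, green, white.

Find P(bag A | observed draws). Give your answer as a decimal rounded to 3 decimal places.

For each hypothesis, P(data | H) works out to: P(data | bag A) = (3/11)(3/11)(3/11)(8/11) = 0.014753; P(data | bag B) = (3/5)(3/5)(3/5)(2/5) = 0.0864.
The prior-weighted likelihoods are 3/7 · 0.014753 = 0.0063228, 4/7 · 0.0864 = 0.049371; with total 0.055694.
By Bayes' rule, P(bag A | data) = (0.0063228) / (0.055694) = 0.11353.

0.114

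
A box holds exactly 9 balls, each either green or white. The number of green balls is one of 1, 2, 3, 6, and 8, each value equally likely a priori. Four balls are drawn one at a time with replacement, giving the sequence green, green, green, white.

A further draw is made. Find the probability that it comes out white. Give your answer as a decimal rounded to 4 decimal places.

Compute the likelihood of the observed sequence for each case: P(data | r = 1) = (1/9)(1/9)(1/9)(8/9) = 0.0012193; P(data | r = 2) = (2/9)(2/9)(2/9)(7/9) = 0.0085353; P(data | r = 3) = (3/9)(3/9)(3/9)(6/9) = 0.024691; P(data | r = 6) = (6/9)(6/9)(6/9)(3/9) = 0.098765; P(data | r = 8) = (8/9)(8/9)(8/9)(1/9) = 0.078037.
The prior-weighted likelihoods are 1/5 · 0.0012193 = 0.00024387, 1/5 · 0.0085353 = 0.0017071, 1/5 · 0.024691 = 0.0049383, 1/5 · 0.098765 = 0.019753, 1/5 · 0.078037 = 0.015607; summing to 0.04225.
Normalising, the posterior is P(r = 1 | data) = 0.005772, P(r = 2 | data) = 0.040404, P(r = 3 | data) = 0.11688, P(r = 6 | data) = 0.46753, P(r = 8 | data) = 0.36941.
Averaging over the posterior, P(white next | data) = (8/9)(0.005772) + (7/9)(0.040404) + (2/3)(0.11688) + (1/3)(0.46753) + (1/9)(0.36941) = 0.31137.

0.3114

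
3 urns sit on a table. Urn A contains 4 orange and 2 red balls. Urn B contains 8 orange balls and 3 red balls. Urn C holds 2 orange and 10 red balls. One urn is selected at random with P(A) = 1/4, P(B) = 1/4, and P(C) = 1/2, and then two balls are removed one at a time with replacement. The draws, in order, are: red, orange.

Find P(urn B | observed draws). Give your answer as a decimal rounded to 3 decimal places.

0.284

The likelihood of the observed sequence under each hypothesis: P(data | urn A) = (2/6)(4/6) = 2/9; P(data | urn B) = (3/11)(8/11) = 24/121; P(data | urn C) = (10/12)(2/12) = 5/36.
Multiplying each by its prior: 1/4 · 2/9 = 1/18, 1/4 · 24/121 = 6/121, 1/2 · 5/36 = 5/72; with total 169/968.
Hence P(urn B | data) = (6/121) / (169/968) = 48/169.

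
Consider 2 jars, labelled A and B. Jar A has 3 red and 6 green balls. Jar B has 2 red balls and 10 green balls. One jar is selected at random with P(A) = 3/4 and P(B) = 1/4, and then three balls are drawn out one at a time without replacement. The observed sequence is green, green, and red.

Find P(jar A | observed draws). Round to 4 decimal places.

0.7971

Under each hypothesis, the probability of the observed sequence is: P(data | jar A) = (6/9)(5/8)(3/7) = 0.17857; P(data | jar B) = (10/12)(9/11)(2/10) = 0.13636.
The prior-weighted likelihoods are 3/4 · 0.17857 = 0.13393, 1/4 · 0.13636 = 0.034091; summing to 0.16802.
Therefore the posterior P(jar A | data) = (0.13393) / (0.16802) = 0.7971.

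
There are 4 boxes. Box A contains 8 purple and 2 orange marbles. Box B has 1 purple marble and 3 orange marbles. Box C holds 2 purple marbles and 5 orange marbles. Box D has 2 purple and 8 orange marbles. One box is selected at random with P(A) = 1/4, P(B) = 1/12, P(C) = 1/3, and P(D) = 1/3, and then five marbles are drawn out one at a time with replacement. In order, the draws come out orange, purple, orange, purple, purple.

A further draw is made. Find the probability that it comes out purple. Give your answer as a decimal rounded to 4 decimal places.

Compute the likelihood of the observed sequence for each case: P(data | box A) = (2/10)(8/10)(2/10)(8/10)(8/10) = 0.02048; P(data | box B) = (3/4)(1/4)(3/4)(1/4)(1/4) = 0.0087891; P(data | box C) = (5/7)(2/7)(5/7)(2/7)(2/7) = 0.0119; P(data | box D) = (8/10)(2/10)(8/10)(2/10)(2/10) = 0.00512.
Multiplying each by its prior: 1/4 · 0.02048 = 0.00512, 1/12 · 0.0087891 = 0.00073242, 1/3 · 0.0119 = 0.0039666, 1/3 · 0.00512 = 0.0017067; these sum to 0.011526.
The posterior is then P(box A | data) = 0.44423, P(box B | data) = 0.063547, P(box C | data) = 0.34415, P(box D | data) = 0.14808.
Averaging over the posterior, P(purple next | data) = (4/5)(0.44423) + (1/4)(0.063547) + (2/7)(0.34415) + (1/5)(0.14808) = 0.49921.

0.4992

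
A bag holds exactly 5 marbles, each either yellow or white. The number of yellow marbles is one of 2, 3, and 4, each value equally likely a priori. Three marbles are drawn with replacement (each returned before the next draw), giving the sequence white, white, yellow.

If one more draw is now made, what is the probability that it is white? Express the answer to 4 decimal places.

0.4824

For each hypothesis, P(data | H) works out to: P(data | r = 2) = (3/5)(3/5)(2/5) = 18/125; P(data | r = 3) = (2/5)(2/5)(3/5) = 12/125; P(data | r = 4) = (1/5)(1/5)(4/5) = 4/125.
Multiplying each by its prior: 1/3 · 18/125 = 6/125, 1/3 · 12/125 = 4/125, 1/3 · 4/125 = 4/375; with total 34/375.
The posterior is then P(r = 2 | data) = 9/17, P(r = 3 | data) = 6/17, P(r = 4 | data) = 2/17.
So P(white next | data) = Σ P(white next | H) P(H | data) = (3/5)(9/17) + (2/5)(6/17) + (1/5)(2/17) = 41/85.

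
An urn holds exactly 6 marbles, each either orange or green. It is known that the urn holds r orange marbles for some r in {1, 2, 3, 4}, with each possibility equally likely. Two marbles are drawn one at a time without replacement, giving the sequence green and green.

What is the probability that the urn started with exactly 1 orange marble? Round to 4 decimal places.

0.5000

Under each hypothesis, the probability of the observed sequence is: P(data | r = 1) = (5/6)(4/5) = 2/3; P(data | r = 2) = (4/6)(3/5) = 2/5; P(data | r = 3) = (3/6)(2/5) = 1/5; P(data | r = 4) = (2/6)(1/5) = 1/15.
Multiplying each by its prior: 1/4 · 2/3 = 1/6, 1/4 · 2/5 = 1/10, 1/4 · 1/5 = 1/20, 1/4 · 1/15 = 1/60; these sum to 1/3.
By Bayes' rule, P(r = 1 | data) = (1/6) / (1/3) = 1/2.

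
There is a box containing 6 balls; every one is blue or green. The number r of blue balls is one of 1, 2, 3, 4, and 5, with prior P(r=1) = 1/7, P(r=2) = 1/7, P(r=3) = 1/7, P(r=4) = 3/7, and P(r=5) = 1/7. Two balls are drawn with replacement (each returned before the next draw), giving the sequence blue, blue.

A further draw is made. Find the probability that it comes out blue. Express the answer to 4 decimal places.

Under each hypothesis, the probability of the observed sequence is: P(data | r = 1) = (1/6)(1/6) = 1/36; P(data | r = 2) = (2/6)(2/6) = 1/9; P(data | r = 3) = (3/6)(3/6) = 1/4; P(data | r = 4) = (4/6)(4/6) = 4/9; P(data | r = 5) = (5/6)(5/6) = 25/36.
Multiplying each by its prior: 1/7 · 1/36 = 1/252, 1/7 · 1/9 = 1/63, 1/7 · 1/4 = 1/28, 3/7 · 4/9 = 4/21, 1/7 · 25/36 = 25/252; these sum to 29/84.
Normalising, the posterior is P(r = 1 | data) = 1/87, P(r = 2 | data) = 4/87, P(r = 3 | data) = 3/29, P(r = 4 | data) = 16/29, P(r = 5 | data) = 25/87.
The predictive probability is P(blue next | data) = (1/6)(1/87) + (1/3)(4/87) + (1/2)(3/29) + (2/3)(16/29) + (5/6)(25/87) = 353/522.

0.6762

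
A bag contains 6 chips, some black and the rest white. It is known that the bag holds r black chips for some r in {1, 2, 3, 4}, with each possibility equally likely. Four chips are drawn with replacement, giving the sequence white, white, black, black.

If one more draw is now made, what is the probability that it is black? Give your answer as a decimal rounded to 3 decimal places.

0.464

The likelihood of the observed sequence under each hypothesis: P(data | r = 1) = (5/6)(5/6)(1/6)(1/6) = 0.01929; P(data | r = 2) = (4/6)(4/6)(2/6)(2/6) = 0.049383; P(data | r = 3) = (3/6)(3/6)(3/6)(3/6) = 0.0625; P(data | r = 4) = (2/6)(2/6)(4/6)(4/6) = 0.049383.
Weighting by the prior gives 1/4 · 0.01929 = 0.0048225, 1/4 · 0.049383 = 0.012346, 1/4 · 0.0625 = 0.015625, 1/4 · 0.049383 = 0.012346; summing to 0.045139.
Normalising, the posterior is P(r = 1 | data) = 0.10684, P(r = 2 | data) = 0.2735, P(r = 3 | data) = 0.34615, P(r = 4 | data) = 0.2735.
The predictive probability is P(black next | data) = (1/6)(0.10684) + (1/3)(0.2735) + (1/2)(0.34615) + (2/3)(0.2735) = 0.46439.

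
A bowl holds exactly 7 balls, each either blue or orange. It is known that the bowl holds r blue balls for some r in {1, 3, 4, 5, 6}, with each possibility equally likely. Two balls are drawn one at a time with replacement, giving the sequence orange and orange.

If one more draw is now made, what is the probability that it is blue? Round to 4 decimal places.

The likelihood of the observed sequence under each hypothesis: P(data | r = 1) = (6/7)(6/7) = 36/49; P(data | r = 3) = (4/7)(4/7) = 16/49; P(data | r = 4) = (3/7)(3/7) = 9/49; P(data | r = 5) = (2/7)(2/7) = 4/49; P(data | r = 6) = (1/7)(1/7) = 1/49.
Weighting by the prior gives 1/5 · 36/49 = 36/245, 1/5 · 16/49 = 16/245, 1/5 · 9/49 = 9/245, 1/5 · 4/49 = 4/245, 1/5 · 1/49 = 1/245; summing to 66/245.
Dividing through by the total gives posterior P(r = 1 | data) = 6/11, P(r = 3 | data) = 8/33, P(r = 4 | data) = 3/22, P(r = 5 | data) = 2/33, P(r = 6 | data) = 1/66.
So P(blue next | data) = Σ P(blue next | H) P(H | data) = (1/7)(6/11) + (3/7)(8/33) + (4/7)(3/22) + (5/7)(2/33) + (6/7)(1/66) = 73/231.

0.3160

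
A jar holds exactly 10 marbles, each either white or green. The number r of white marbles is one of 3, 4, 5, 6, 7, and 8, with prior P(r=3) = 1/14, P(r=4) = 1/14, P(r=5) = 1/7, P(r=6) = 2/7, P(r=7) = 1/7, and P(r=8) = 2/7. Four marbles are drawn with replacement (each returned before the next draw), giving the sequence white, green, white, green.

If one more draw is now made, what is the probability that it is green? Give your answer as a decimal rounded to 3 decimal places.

0.412

The likelihood of the observed sequence under each hypothesis: P(data | r = 3) = (3/10)(7/10)(3/10)(7/10) = 0.0441; P(data | r = 4) = (4/10)(6/10)(4/10)(6/10) = 0.0576; P(data | r = 5) = (5/10)(5/10)(5/10)(5/10) = 0.0625; P(data | r = 6) = (6/10)(4/10)(6/10)(4/10) = 0.0576; P(data | r = 7) = (7/10)(3/10)(7/10)(3/10) = 0.0441; P(data | r = 8) = (8/10)(2/10)(8/10)(2/10) = 0.0256.
Weighting by the prior gives 1/14 · 0.0441 = 0.00315, 1/14 · 0.0576 = 0.0041143, 1/7 · 0.0625 = 0.0089286, 2/7 · 0.0576 = 0.016457, 1/7 · 0.0441 = 0.0063, 2/7 · 0.0256 = 0.0073143; summing to 0.046264.
Normalising, the posterior is P(r = 3 | data) = 0.068087, P(r = 4 | data) = 0.08893, P(r = 5 | data) = 0.19299, P(r = 6 | data) = 0.35572, P(r = 7 | data) = 0.13617, P(r = 8 | data) = 0.1581.
So P(green next | data) = Σ P(green next | H) P(H | data) = (7/10)(0.068087) + (3/5)(0.08893) + (1/2)(0.19299) + (2/5)(0.35572) + (3/10)(0.13617) + (1/5)(0.1581) = 0.41227.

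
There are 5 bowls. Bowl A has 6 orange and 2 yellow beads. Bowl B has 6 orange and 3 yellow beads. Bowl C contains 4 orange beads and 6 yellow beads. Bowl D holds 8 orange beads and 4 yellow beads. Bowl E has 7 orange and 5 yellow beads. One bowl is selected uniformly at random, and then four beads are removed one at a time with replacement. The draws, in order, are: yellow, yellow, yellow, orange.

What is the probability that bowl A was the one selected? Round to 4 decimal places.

0.0618

Under each hypothesis, the probability of the observed sequence is: P(data | bowl A) = (2/8)(2/8)(2/8)(6/8) = 0.011719; P(data | bowl B) = (3/9)(3/9)(3/9)(6/9) = 0.024691; P(data | bowl C) = (6/10)(6/10)(6/10)(4/10) = 0.0864; P(data | bowl D) = (4/12)(4/12)(4/12)(8/12) = 0.024691; P(data | bowl E) = (5/12)(5/12)(5/12)(7/12) = 0.042197.
Weighting by the prior gives 1/5 · 0.011719 = 0.0023437, 1/5 · 0.024691 = 0.0049383, 1/5 · 0.0864 = 0.01728, 1/5 · 0.024691 = 0.0049383, 1/5 · 0.042197 = 0.0084394; these sum to 0.03794.
Hence P(bowl A | data) = (0.0023437) / (0.03794) = 0.061776.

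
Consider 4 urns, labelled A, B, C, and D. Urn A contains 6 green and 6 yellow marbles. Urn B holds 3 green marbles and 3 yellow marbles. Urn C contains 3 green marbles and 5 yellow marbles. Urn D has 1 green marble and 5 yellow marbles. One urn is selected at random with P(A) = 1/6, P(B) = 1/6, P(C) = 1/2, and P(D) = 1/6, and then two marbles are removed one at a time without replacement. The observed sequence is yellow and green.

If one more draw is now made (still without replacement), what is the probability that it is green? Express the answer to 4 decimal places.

Compute the likelihood of the observed sequence for each case: P(data | urn A) = (6/12)(6/11) = 0.27273; P(data | urn B) = (3/6)(3/5) = 0.3; P(data | urn C) = (5/8)(3/7) = 0.26786; P(data | urn D) = (5/6)(1/5) = 0.16667.
Multiplying each by its prior: 1/6 · 0.27273 = 0.045455, 1/6 · 0.3 = 0.05, 1/2 · 0.26786 = 0.13393, 1/6 · 0.16667 = 0.027778; summing to 0.25716.
The posterior is then P(urn A | data) = 0.17676, P(urn B | data) = 0.19443, P(urn C | data) = 0.5208, P(urn D | data) = 0.10802.
So P(green next | data) = Σ P(green next | H) P(H | data) = (1/2)(0.17676) + (1/2)(0.19443) + (1/3)(0.5208) + (0)(0.10802) = 0.35919.

0.3592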